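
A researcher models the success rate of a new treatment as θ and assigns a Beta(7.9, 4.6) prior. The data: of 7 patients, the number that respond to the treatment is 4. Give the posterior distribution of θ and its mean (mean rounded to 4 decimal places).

The binomial likelihood is conjugate to the Beta prior: with 4 successes and 3 failures, the posterior is Beta(7.9+4, 4.6+3) = Beta(11.9, 7.6).
Posterior mean = α/(α+β) = 11.9/19.5 = 0.6103.

Posterior: Beta(11.9, 7.6); mean ≈ 0.6103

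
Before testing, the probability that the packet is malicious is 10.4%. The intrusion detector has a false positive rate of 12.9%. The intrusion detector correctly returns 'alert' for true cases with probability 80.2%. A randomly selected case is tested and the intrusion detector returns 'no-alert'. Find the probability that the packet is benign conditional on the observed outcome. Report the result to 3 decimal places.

Let H be the event that the packet is malicious. P(H) = 0.104, so P(¬H) = 0.896. With E the 'no-alert' result, P(E|H) = 0.198 and P(E|¬H) = 0.871.
P(E) = 0.198·0.104 + 0.871·0.896 = 0.020592 + 0.78042 = 0.80101.
By Bayes' theorem, P(H|E) = 0.020592 / 0.80101 = 0.026. Hence P(¬H|E) = 1 − 0.026 = 0.974.

P(¬H | E) ≈ 0.974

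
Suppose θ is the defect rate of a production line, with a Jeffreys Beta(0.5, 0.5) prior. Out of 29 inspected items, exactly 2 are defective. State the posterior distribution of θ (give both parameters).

Observing 2 successes and 27 failures updates Beta(0.5, 0.5) by adding the success and failure counts to the two shape parameters: α = 0.5+2 = 2.5, β = 0.5+27 = 27.5.

Posterior: Beta(2.5, 27.5)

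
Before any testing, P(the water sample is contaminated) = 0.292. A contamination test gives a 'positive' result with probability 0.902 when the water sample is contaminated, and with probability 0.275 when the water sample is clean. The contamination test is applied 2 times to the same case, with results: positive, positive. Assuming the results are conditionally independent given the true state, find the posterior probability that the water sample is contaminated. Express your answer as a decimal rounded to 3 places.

With H the event that the water sample is contaminated, the joint likelihood of the observed sequence is P(data|H) = 0.902·0.902 = 0.81360 and P(data|¬H) = 0.275·0.275 = 0.075625.
Bayes: P(H|data) = 0.292·0.81360 / (0.292·0.81360 + 0.708·0.075625) = 0.23757/0.29111 = 0.8161.

Posterior P(H) ≈ 0.816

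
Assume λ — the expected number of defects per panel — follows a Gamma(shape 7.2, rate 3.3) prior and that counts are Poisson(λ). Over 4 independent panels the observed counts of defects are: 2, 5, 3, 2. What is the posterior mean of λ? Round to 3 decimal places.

The Poisson likelihood adds the total count to the shape and the number of exposure periods to the rate. Here ∑xᵢ = 12 and n = 4, so shape 7.2→19.2 and rate 3.3→7.3.
E[λ | data] = 19.2/7.3 = 2.630.

Posterior mean ≈ 2.630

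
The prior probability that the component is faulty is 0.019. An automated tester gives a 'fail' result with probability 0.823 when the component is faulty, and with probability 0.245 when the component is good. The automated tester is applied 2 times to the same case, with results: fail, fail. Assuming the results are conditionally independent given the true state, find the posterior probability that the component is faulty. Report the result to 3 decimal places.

With H the event that the component is faulty, the joint likelihood of the observed sequence is P(data|H) = 0.823·0.823 = 0.67733 and P(data|¬H) = 0.245·0.245 = 0.060025.
Bayes: P(H|data) = 0.019·0.67733 / (0.019·0.67733 + 0.981·0.060025) = 0.012869/0.071754 = 0.1794.

Posterior P(H) ≈ 0.179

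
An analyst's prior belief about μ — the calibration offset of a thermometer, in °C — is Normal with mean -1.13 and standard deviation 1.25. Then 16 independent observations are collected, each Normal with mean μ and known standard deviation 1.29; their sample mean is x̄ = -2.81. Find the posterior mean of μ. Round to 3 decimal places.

Posterior mean ≈ -2.705

With known σ, the Normal prior is conjugate. Weight on the data is w = (n/σ²)/(n/σ² + 1/τ₀²) = 9.61481/(9.61481+0.640000) = 0.93759.
Posterior mean = w·x̄ + (1−w)·μ₀ = 0.93759·-2.81 + 0.062410·-1.13 = -2.705.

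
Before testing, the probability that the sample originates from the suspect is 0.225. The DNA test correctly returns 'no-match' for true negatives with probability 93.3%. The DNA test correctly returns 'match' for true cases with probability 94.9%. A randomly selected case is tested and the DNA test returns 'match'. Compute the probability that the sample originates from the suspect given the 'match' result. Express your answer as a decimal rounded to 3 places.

P(H | E) ≈ 0.804

Let H be the event that the sample originates from the suspect. P(H) = 0.225, so P(¬H) = 0.775. With E the 'match' result, P(E|H) = 0.949 and P(E|¬H) = 0.067.
P(E) = 0.949·0.225 + 0.067·0.775 = 0.21352 + 0.051925 = 0.26545.
By Bayes' theorem, P(H|E) = 0.21352 / 0.26545 = 0.804.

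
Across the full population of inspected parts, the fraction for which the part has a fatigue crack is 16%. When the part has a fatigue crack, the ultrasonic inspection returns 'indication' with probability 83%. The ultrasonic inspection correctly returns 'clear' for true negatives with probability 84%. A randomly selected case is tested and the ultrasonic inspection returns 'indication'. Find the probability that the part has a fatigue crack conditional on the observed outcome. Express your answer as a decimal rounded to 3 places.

Let H be the event that the part has a fatigue crack. P(H) = 0.16, so P(¬H) = 0.84. With E the 'indication' result, P(E|H) = 0.83 and P(E|¬H) = 0.16.
P(E) = 0.83·0.16 + 0.16·0.84 = 0.13280 + 0.13440 = 0.26720.
By Bayes' theorem, P(H|E) = 0.13280 / 0.26720 = 0.497.

P(H | E) ≈ 0.497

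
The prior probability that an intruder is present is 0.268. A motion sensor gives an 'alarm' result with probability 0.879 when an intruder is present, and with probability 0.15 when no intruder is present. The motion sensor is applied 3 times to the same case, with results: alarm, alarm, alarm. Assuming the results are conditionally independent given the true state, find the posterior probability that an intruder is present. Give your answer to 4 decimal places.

Let H be the event that an intruder is present; start with P(H) = 0.268. P('alarm'|H) = 0.879, P('alarm'|¬H) = 0.15.
Update on result 1 ('alarm'): P(H) ← 0.879·0.2680 / (0.879·0.2680 + 0.15·0.7320) = 0.23557/0.34537 = 0.6821.
Update on result 2 ('alarm'): P(H) ← 0.879·0.6821 / (0.879·0.6821 + 0.15·0.3179) = 0.59955/0.64724 = 0.9263.
Update on result 3 ('alarm'): P(H) ← 0.879·0.9263 / (0.879·0.9263 + 0.15·0.0737) = 0.81424/0.82529 = 0.9866.

Posterior P(H) ≈ 0.9866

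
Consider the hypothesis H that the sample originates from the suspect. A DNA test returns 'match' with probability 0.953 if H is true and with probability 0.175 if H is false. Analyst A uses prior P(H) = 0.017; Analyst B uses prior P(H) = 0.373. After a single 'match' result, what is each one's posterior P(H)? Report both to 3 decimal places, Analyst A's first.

Analyst A: 0.086; Analyst B: 0.764

The likelihood ratio for a 'match' result is 0.953/0.175 = 5.4457.
Analyst A: prior odds 0.017/0.983 = 0.017294; posterior odds 0.094178; posterior probability 0.086.
Analyst B: prior odds 0.373/0.627 = 0.59490; posterior odds 3.2396; posterior probability 0.764.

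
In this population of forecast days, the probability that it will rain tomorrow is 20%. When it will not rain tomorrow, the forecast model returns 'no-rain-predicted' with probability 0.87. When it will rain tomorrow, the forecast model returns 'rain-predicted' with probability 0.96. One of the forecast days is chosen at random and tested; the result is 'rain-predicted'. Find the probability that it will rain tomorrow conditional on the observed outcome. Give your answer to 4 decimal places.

P(H | E) ≈ 0.6486

Write H for 'it will rain tomorrow'. Prior odds H:¬H = 0.2/0.8 = 0.25000. For the 'rain-predicted' outcome, the likelihood ratio is 0.96/0.13 = 7.3846.
Posterior odds = 0.25000 × 7.3846 = 1.8462, so P(H|E) = 1.8462/(1+1.8462) = 0.6486.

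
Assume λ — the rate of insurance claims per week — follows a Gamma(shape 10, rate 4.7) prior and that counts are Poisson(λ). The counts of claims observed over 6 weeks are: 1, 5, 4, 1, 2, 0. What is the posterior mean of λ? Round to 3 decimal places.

The Poisson likelihood adds the total count to the shape and the number of exposure periods to the rate. Here ∑xᵢ = 13 and n = 6, so shape 10→23 and rate 4.7→10.7.
E[λ | data] = 23/10.7 = 2.150.

Posterior mean ≈ 2.150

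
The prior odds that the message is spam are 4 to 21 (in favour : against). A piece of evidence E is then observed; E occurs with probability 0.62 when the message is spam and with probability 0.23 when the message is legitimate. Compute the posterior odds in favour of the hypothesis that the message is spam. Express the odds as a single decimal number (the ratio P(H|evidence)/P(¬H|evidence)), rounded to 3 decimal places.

Prior odds = 4/21 = 0.19048. In log-odds, ln(0.19048) = -1.6582.
Add log likelihood ratio: ln(2.6957) = 0.99164.
Posterior log-odds = -0.66659, so posterior odds = exp(-0.66659) = 0.51346.

Posterior odds ≈ 0.513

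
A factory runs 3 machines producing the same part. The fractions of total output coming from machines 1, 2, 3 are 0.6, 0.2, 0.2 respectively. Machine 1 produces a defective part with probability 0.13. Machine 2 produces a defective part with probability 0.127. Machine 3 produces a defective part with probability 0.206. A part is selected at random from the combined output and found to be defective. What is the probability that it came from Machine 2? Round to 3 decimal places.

Posterior probability ≈ 0.176

P(defective|M1) = 0.13; P(defective|M2) = 0.127; P(defective|M3) = 0.206.
Prior × likelihood for each source: 0.6·0.13=0.07800, 0.2·0.127=0.02540, 0.2·0.206=0.04120. Summing gives P(defective) = 0.14460.
P(Machine 2 | defective) = 0.02540 / 0.14460 = 0.176.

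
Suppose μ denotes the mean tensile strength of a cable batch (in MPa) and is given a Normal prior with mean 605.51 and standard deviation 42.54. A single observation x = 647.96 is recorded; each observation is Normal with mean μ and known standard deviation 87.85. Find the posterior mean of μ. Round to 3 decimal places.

With known σ, the Normal prior is conjugate. Weight on the data is w = (n/σ²)/(n/σ² + 1/τ₀²) = 0.00012957/(0.00012957+0.00055259) = 0.18994.
Posterior mean = w·x̄ + (1−w)·μ₀ = 0.18994·647.96 + 0.81006·605.51 = 613.573.

Posterior mean ≈ 613.573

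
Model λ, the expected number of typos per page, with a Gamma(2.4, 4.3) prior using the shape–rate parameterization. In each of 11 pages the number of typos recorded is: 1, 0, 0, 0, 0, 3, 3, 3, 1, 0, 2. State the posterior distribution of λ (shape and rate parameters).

The Poisson likelihood adds the total count to the shape and the number of exposure periods to the rate. Here ∑xᵢ = 13 and n = 11, so shape 2.4→15.4 and rate 4.3→15.3.

Posterior: Gamma(shape=15.4, rate=15.3)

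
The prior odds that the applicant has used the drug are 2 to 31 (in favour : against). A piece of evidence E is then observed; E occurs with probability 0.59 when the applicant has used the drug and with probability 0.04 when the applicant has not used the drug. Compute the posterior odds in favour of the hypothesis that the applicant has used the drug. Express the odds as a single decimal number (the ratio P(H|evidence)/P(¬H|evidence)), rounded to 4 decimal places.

Prior odds = 2/31 = 0.064516.
Likelihood ratio for E = 0.59/0.04 = 14.750.
Posterior odds = prior odds × LR = 0.95161.

Posterior odds ≈ 0.9516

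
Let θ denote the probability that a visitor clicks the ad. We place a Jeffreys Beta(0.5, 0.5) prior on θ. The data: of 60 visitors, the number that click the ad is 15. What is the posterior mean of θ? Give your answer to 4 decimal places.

Posterior mean ≈ 0.2541

Observing 15 successes and 45 failures updates Beta(0.5, 0.5) by adding the success and failure counts to the two shape parameters: α = 0.5+15 = 15.5, β = 0.5+45 = 45.5.
E[θ | data] = 15.5/(15.5+45.5) = 0.2541.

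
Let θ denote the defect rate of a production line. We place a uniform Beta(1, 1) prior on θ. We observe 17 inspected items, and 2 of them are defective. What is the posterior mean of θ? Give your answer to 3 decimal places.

Observing 2 successes and 15 failures updates Beta(1, 1) by adding the success and failure counts to the two shape parameters: α = 1+2 = 3, β = 1+15 = 16.
E[θ | data] = 3/(3+16) = 0.158.

Posterior mean ≈ 0.158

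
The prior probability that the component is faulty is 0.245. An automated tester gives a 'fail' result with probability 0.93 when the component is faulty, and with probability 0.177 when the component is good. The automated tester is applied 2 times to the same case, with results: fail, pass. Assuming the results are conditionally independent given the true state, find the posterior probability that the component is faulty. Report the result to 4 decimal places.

Posterior P(H) ≈ 0.1267

With H the event that the component is faulty, the joint likelihood of the observed sequence is P(data|H) = 0.93·0.07 = 0.065100 and P(data|¬H) = 0.177·0.823 = 0.14567.
Bayes: P(H|data) = 0.245·0.065100 / (0.245·0.065100 + 0.755·0.14567) = 0.015950/0.12593 = 0.1267.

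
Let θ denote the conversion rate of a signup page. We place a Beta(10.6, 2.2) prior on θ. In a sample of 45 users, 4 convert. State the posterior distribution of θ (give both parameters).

Observing 4 successes and 41 failures updates Beta(10.6, 2.2) by adding the success and failure counts to the two shape parameters: α = 10.6+4 = 14.6, β = 2.2+41 = 43.2.

Posterior: Beta(14.6, 43.2)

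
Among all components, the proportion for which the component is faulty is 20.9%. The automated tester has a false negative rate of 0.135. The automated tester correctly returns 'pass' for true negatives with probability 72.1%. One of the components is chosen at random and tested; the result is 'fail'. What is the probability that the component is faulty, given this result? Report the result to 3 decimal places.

Let H be the event that the component is faulty. P(H) = 0.209, so P(¬H) = 0.791. With E the 'fail' result, P(E|H) = 0.865 and P(E|¬H) = 0.279.
P(E) = 0.865·0.209 + 0.279·0.791 = 0.18079 + 0.22069 = 0.40147.
By Bayes' theorem, P(H|E) = 0.18079 / 0.40147 = 0.450.

P(H | E) ≈ 0.450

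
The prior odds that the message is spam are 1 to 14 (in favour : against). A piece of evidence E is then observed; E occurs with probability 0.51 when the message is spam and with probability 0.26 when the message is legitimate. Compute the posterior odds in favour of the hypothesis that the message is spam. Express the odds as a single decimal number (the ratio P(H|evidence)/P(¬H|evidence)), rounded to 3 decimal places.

Prior odds = 1/14 = 0.071429. In log-odds, ln(0.071429) = -2.6391.
Add log likelihood ratio: ln(1.9615) = 0.67373.
Posterior log-odds = -1.9653, so posterior odds = exp(-1.9653) = 0.14011.

Posterior odds ≈ 0.140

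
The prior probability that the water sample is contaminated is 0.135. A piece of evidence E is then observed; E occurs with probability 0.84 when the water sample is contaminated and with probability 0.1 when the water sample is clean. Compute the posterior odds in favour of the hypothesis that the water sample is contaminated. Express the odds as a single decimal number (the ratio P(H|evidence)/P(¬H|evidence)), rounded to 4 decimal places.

Posterior odds ≈ 1.3110

Prior odds = 0.135/(1−0.135) = 0.15607. In log-odds, ln(0.15607) = -1.8575.
Add log likelihood ratio: ln(8.4000) = 2.1282.
Posterior log-odds = 0.27078, so posterior odds = exp(0.27078) = 1.3110.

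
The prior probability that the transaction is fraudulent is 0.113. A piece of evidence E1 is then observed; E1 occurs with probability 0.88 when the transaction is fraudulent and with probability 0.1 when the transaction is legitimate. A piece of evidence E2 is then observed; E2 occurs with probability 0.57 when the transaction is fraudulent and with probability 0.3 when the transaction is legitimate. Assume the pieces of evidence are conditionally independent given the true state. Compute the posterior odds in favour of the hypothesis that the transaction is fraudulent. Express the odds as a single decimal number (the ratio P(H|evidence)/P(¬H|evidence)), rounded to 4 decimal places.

Posterior odds ≈ 2.1301

Prior odds = 0.113/(1−0.113) = 0.12740. In log-odds, ln(0.12740) = -2.0605.
Add log likelihood ratios: ln(8.8000) + ln(1.9000) = 2.8166.
Posterior log-odds = 0.75615, so posterior odds = exp(0.75615) = 2.1301.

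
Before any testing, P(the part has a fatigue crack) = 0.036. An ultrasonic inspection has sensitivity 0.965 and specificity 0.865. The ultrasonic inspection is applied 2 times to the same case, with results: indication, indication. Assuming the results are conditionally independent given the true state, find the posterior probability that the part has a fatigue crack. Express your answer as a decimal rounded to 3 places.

Posterior P(H) ≈ 0.656

Let H be the event that the part has a fatigue crack; start with P(H) = 0.036. P('indication'|H) = 0.965, P('indication'|¬H) = 0.135.
Update on result 1 ('indication'): P(H) ← 0.965·0.0360 / (0.965·0.0360 + 0.135·0.9640) = 0.034740/0.16488 = 0.2107.
Update on result 2 ('indication'): P(H) ← 0.965·0.2107 / (0.965·0.2107 + 0.135·0.7893) = 0.20332/0.30988 = 0.6561.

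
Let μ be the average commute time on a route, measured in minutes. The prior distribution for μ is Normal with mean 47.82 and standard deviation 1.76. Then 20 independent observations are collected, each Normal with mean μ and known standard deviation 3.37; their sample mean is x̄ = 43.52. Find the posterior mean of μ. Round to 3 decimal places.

Posterior mean ≈ 44.186

With known σ, the Normal prior is conjugate. Weight on the data is w = (n/σ²)/(n/σ² + 1/τ₀²) = 1.76104/(1.76104+0.322831) = 0.84508.
Posterior mean = w·x̄ + (1−w)·μ₀ = 0.84508·43.52 + 0.15492·47.82 = 44.186.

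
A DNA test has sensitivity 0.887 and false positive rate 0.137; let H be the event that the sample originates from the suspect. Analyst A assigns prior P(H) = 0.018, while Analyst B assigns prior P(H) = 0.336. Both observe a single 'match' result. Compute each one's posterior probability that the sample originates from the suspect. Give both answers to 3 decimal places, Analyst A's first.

Analyst A: 0.106; Analyst B: 0.766

P('+'|H) = 0.887, P('+'|¬H) = 0.137.
Analyst A: numerator 0.887·0.018 = 0.015966; evidence = 0.015966+0.137·0.982 = 0.15050; posterior = 0.106.
Analyst B: numerator 0.887·0.336 = 0.29803; evidence = 0.29803+0.137·0.664 = 0.38900; posterior = 0.766.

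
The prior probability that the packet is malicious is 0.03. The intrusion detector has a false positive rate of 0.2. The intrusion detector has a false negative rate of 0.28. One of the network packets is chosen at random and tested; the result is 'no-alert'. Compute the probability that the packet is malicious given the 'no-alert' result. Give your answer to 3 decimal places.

P(H | E) ≈ 0.011

Write H for 'the packet is malicious'. Prior odds H:¬H = 0.03/0.97 = 0.030928. For the 'no-alert' outcome, the likelihood ratio is 0.28/0.8 = 0.35000.
Posterior odds = 0.030928 × 0.35000 = 0.010825, so P(H|E) = 0.010825/(1+0.010825) = 0.011.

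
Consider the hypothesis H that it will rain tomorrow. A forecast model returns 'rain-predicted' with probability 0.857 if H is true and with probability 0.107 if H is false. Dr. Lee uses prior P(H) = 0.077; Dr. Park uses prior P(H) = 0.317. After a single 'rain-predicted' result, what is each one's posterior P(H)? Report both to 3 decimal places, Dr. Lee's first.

Dr. Lee: 0.401; Dr. Park: 0.788

P('+'|H) = 0.857, P('+'|¬H) = 0.107.
Dr. Lee: numerator 0.857·0.077 = 0.065989; evidence = 0.065989+0.107·0.923 = 0.16475; posterior = 0.401.
Dr. Park: numerator 0.857·0.317 = 0.27167; evidence = 0.27167+0.107·0.683 = 0.34475; posterior = 0.788.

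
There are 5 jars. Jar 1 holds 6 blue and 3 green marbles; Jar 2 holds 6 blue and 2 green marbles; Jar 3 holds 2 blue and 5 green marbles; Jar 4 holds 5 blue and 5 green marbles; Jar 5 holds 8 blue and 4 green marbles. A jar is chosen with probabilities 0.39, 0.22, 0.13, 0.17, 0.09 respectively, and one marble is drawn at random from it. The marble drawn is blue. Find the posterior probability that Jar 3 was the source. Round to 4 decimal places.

Posterior probability ≈ 0.0612

Tabulate prior·likelihood by source: [1] prior 0.39, lik 0.6667, product 0.2600; [2] prior 0.22, lik 0.75, product 0.1650; [3] prior 0.13, lik 0.2857, product 0.03714; [4] prior 0.17, lik 0.5, product 0.08500; [5] prior 0.09, lik 0.6667, product 0.06000.
Normalizing constant = 0.60714; the posterior for Jar 3 is its product over the sum, 0.03714/0.60714 = 0.0612.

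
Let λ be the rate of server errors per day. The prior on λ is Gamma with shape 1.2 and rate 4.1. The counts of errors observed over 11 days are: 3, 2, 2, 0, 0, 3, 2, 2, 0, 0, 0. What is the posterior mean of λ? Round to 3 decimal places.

The Poisson likelihood adds the total count to the shape and the number of exposure periods to the rate. Here ∑xᵢ = 14 and n = 11, so shape 1.2→15.2 and rate 4.1→15.1.
E[λ | data] = 15.2/15.1 = 1.007.

Posterior mean ≈ 1.007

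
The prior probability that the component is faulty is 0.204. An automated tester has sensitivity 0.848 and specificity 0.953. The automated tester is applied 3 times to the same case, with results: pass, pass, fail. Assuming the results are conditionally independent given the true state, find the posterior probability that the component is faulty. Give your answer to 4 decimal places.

Let H be the event that the component is faulty; start with P(H) = 0.204. P('fail'|H) = 0.848, P('fail'|¬H) = 0.047.
Update on result 1 ('pass'): P(H) ← 0.152·0.2040 / (0.152·0.2040 + 0.953·0.7960) = 0.031008/0.78960 = 0.0393.
Update on result 2 ('pass'): P(H) ← 0.152·0.0393 / (0.152·0.0393 + 0.953·0.9607) = 0.0059691/0.92154 = 0.0065.
Update on result 3 ('fail'): P(H) ← 0.848·0.0065 / (0.848·0.0065 + 0.047·0.9935) = 0.0054928/0.052188 = 0.1052.

Posterior P(H) ≈ 0.1052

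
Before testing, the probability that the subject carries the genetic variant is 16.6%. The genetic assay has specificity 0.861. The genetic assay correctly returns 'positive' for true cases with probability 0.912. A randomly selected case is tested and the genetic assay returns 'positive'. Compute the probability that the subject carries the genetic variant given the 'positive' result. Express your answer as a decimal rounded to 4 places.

P(H | E) ≈ 0.5663

Let H be the event that the subject carries the genetic variant. P(H) = 0.166, so P(¬H) = 0.834. With E the 'positive' result, P(E|H) = 0.912 and P(E|¬H) = 0.139.
P(E) = 0.912·0.166 + 0.139·0.834 = 0.15139 + 0.11593 = 0.26732.
By Bayes' theorem, P(H|E) = 0.15139 / 0.26732 = 0.5663.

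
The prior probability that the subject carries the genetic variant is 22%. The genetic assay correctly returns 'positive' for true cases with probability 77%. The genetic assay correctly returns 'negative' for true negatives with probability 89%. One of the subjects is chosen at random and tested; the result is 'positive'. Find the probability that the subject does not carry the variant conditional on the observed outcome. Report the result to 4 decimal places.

P(¬H | E) ≈ 0.3362

Write H for 'the subject carries the genetic variant'. Prior odds H:¬H = 0.22/0.78 = 0.28205. For the 'positive' outcome, the likelihood ratio is 0.77/0.11 = 7.0000.
Posterior odds = 0.28205 × 7.0000 = 1.9744, so P(H|E) = 1.9744/(1+1.9744) = 0.6638. Then P(¬H|E) = 1 − 0.6638 = 0.3362.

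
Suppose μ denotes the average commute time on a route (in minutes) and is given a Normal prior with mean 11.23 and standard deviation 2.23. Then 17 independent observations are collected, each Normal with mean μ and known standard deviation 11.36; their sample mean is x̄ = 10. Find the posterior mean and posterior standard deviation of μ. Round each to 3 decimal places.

With known σ, the Normal prior is conjugate. Weight on the data is w = (n/σ²)/(n/σ² + 1/τ₀²) = 0.131732/(0.131732+0.201090) = 0.39580.
Posterior mean = w·x̄ + (1−w)·μ₀ = 0.39580·10 + 0.60420·11.23 = 10.743. Posterior variance = 1/(0.131732+0.201090) = 3.00461, so SD = 1.733.

Posterior mean ≈ 10.743; posterior SD ≈ 1.733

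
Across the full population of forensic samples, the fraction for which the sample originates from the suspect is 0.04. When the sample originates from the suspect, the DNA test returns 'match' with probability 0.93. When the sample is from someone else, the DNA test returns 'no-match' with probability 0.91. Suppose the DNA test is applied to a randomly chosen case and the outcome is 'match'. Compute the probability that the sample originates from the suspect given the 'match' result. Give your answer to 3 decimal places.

Write H for 'the sample originates from the suspect'. Prior odds H:¬H = 0.04/0.96 = 0.041667. For the 'match' outcome, the likelihood ratio is 0.93/0.09 = 10.333.
Posterior odds = 0.041667 × 10.333 = 0.43056, so P(H|E) = 0.43056/(1+0.43056) = 0.301.

P(H | E) ≈ 0.301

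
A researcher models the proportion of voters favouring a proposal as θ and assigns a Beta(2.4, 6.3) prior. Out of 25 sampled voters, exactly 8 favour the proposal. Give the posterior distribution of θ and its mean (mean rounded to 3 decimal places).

The binomial likelihood is conjugate to the Beta prior: with 8 successes and 17 failures, the posterior is Beta(2.4+8, 6.3+17) = Beta(10.4, 23.3).
Posterior mean = α/(α+β) = 10.4/33.7 = 0.309.

Posterior: Beta(10.4, 23.3); mean ≈ 0.309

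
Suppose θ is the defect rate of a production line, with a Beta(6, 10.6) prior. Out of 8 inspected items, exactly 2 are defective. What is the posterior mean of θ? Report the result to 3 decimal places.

The binomial likelihood is conjugate to the Beta prior: with 2 successes and 6 failures, the posterior is Beta(6+2, 10.6+6) = Beta(8, 16.6).
Posterior mean = α/(α+β) = 8/24.6 = 0.325.

Posterior mean ≈ 0.325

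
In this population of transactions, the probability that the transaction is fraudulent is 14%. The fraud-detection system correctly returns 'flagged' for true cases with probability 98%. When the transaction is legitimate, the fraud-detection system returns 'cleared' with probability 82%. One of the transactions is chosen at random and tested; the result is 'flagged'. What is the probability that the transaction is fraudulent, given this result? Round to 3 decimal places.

Let H be the event that the transaction is fraudulent. P(H) = 0.14, so P(¬H) = 0.86. With E the 'flagged' result, P(E|H) = 0.98 and P(E|¬H) = 0.18.
P(E) = 0.98·0.14 + 0.18·0.86 = 0.13720 + 0.15480 = 0.29200.
By Bayes' theorem, P(H|E) = 0.13720 / 0.29200 = 0.470.

P(H | E) ≈ 0.470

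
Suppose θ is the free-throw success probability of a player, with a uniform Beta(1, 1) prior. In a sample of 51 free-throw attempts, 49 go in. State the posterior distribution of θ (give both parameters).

Posterior: Beta(50, 3)

Observing 49 successes and 2 failures updates Beta(1, 1) by adding the success and failure counts to the two shape parameters: α = 1+49 = 50, β = 1+2 = 3.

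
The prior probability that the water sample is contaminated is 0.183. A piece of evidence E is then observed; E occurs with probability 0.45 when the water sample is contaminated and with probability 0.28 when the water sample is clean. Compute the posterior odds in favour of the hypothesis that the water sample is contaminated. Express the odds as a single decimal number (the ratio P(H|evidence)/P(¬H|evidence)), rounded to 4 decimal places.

Prior odds = 0.183/(1−0.183) = 0.22399. In log-odds, ln(0.22399) = -1.4962.
Add log likelihood ratio: ln(1.6071) = 0.47446.
Posterior log-odds = -1.0217, so posterior odds = exp(-1.0217) = 0.35998.

Posterior odds ≈ 0.3600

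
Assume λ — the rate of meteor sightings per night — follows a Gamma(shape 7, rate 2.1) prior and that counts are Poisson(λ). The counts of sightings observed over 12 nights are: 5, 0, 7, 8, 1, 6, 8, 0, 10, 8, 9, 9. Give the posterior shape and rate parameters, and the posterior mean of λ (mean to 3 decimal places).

Posterior: Gamma(shape=78, rate=14.1); mean ≈ 5.532

The Poisson likelihood adds the total count to the shape and the number of exposure periods to the rate. Here ∑xᵢ = 71 and n = 12, so shape 7→78 and rate 2.1→14.1.
E[λ | data] = 78/14.1 = 5.532.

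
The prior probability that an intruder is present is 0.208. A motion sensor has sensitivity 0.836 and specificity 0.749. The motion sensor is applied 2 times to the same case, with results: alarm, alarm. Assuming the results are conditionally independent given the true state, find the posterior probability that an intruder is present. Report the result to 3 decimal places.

Posterior P(H) ≈ 0.744

Let H be the event that an intruder is present; start with P(H) = 0.208. P('alarm'|H) = 0.836, P('alarm'|¬H) = 0.251.
Update on result 1 ('alarm'): P(H) ← 0.836·0.2080 / (0.836·0.2080 + 0.251·0.7920) = 0.17389/0.37268 = 0.4666.
Update on result 2 ('alarm'): P(H) ← 0.836·0.4666 / (0.836·0.4666 + 0.251·0.5334) = 0.39007/0.52395 = 0.7445.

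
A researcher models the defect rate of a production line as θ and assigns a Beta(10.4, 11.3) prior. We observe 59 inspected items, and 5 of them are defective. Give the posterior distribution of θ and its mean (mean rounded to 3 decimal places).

Posterior: Beta(15.4, 65.3); mean ≈ 0.191

Observing 5 successes and 54 failures updates Beta(10.4, 11.3) by adding the success and failure counts to the two shape parameters: α = 10.4+5 = 15.4, β = 11.3+54 = 65.3.
Posterior mean = α/(α+β) = 15.4/80.7 = 0.191.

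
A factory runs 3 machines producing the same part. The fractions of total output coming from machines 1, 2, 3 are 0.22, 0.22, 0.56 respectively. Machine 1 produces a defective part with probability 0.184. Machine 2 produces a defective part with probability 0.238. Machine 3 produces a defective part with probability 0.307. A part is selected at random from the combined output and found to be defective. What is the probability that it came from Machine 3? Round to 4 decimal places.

Posterior probability ≈ 0.6493

Tabulate prior·likelihood by source: [1] prior 0.22, lik 0.184, product 0.04048; [2] prior 0.22, lik 0.238, product 0.05236; [3] prior 0.56, lik 0.307, product 0.1719.
Normalizing constant = 0.26476; the posterior for Machine 3 is its product over the sum, 0.1719/0.26476 = 0.6493.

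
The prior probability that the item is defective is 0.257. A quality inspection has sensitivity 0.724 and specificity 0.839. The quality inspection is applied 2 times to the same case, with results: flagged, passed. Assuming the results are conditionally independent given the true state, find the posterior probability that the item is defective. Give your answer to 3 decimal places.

With H the event that the item is defective, the joint likelihood of the observed sequence is P(data|H) = 0.724·0.276 = 0.19982 and P(data|¬H) = 0.161·0.839 = 0.13508.
Bayes: P(H|data) = 0.257·0.19982 / (0.257·0.19982 + 0.743·0.13508) = 0.051355/0.15172 = 0.3385.

Posterior P(H) ≈ 0.338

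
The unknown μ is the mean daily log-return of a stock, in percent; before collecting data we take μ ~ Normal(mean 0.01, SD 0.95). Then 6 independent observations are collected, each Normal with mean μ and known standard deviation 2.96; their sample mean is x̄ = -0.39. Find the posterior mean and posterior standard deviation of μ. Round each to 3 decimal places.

Prior precision 1/τ₀² = 1/0.95² = 1.10803; data precision n/σ² = 6/2.96² = 0.684806.
Posterior precision = 1.10803 + 0.684806 = 1.79284, giving posterior SD = 1/√1.79284 = 0.747.
Posterior mean = (1.10803·0.01 + 0.684806·-0.39) / 1.79284 = -0.143.

Posterior mean ≈ -0.143; posterior SD ≈ 0.747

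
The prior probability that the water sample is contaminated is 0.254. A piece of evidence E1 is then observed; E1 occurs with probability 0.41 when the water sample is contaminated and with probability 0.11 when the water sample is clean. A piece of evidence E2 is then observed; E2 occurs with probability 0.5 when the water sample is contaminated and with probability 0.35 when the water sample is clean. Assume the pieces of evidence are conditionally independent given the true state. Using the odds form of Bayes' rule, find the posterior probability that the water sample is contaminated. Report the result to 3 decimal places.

Prior odds = 0.254/(1−0.254) = 0.34048. In log-odds, ln(0.34048) = -1.0774.
Add log likelihood ratios: ln(3.7273) + ln(1.4286) = 1.6724.
Posterior log-odds = 0.59496, so posterior odds = exp(0.59496) = 1.8130. Converting, P(H|E) = 1.8130/2.8130 = 0.645.

Posterior probability ≈ 0.645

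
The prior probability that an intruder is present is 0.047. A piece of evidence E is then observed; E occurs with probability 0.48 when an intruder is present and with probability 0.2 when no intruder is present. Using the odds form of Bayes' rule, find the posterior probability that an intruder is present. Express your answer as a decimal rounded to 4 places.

Posterior probability ≈ 0.1058

Prior odds = 0.047/(1−0.047) = 0.049318. In log-odds, ln(0.049318) = -3.0095.
Add log likelihood ratio: ln(2.4000) = 0.87547.
Posterior log-odds = -2.1340, so posterior odds = exp(-2.1340) = 0.11836. Converting, P(H|E) = 0.11836/1.1184 = 0.1058.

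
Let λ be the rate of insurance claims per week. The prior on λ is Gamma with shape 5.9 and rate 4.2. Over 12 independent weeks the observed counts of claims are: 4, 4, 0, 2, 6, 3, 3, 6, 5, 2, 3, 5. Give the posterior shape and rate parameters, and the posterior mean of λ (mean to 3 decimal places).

The Poisson likelihood adds the total count to the shape and the number of exposure periods to the rate. Here ∑xᵢ = 43 and n = 12, so shape 5.9→48.9 and rate 4.2→16.2.
Posterior mean = shape/rate = 48.9/16.2 = 3.019.

Posterior: Gamma(shape=48.9, rate=16.2); mean ≈ 3.019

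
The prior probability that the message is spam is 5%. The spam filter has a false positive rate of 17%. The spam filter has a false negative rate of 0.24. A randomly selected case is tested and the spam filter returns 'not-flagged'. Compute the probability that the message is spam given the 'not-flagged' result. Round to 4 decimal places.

Write H for 'the message is spam'. Prior odds H:¬H = 0.05/0.95 = 0.052632. For the 'not-flagged' outcome, the likelihood ratio is 0.24/0.83 = 0.28916.
Posterior odds = 0.052632 × 0.28916 = 0.015219, so P(H|E) = 0.015219/(1+0.015219) = 0.0150.

P(H | E) ≈ 0.0150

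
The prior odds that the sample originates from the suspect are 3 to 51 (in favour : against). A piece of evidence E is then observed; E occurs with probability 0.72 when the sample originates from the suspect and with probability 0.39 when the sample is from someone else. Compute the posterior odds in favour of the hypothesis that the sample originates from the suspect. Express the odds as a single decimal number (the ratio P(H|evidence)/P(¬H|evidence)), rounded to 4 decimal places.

Prior odds = 3/51 = 0.058824. In log-odds, ln(0.058824) = -2.8332.
Add log likelihood ratio: ln(1.8462) = 0.61310.
Posterior log-odds = -2.2201, so posterior odds = exp(-2.2201) = 0.10860.

Posterior odds ≈ 0.1086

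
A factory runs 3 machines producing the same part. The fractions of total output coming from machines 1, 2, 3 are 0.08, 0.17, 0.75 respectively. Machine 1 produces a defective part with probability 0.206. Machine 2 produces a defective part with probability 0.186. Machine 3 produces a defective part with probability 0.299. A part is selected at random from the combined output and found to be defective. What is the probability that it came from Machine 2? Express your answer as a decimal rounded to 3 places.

P(defective|M1) = 0.206; P(defective|M2) = 0.186; P(defective|M3) = 0.299.
Prior × likelihood for each source: 0.08·0.206=0.01648, 0.17·0.186=0.03162, 0.75·0.299=0.2243. Summing gives P(defective) = 0.27235.
P(Machine 2 | defective) = 0.03162 / 0.27235 = 0.116.

Posterior probability ≈ 0.116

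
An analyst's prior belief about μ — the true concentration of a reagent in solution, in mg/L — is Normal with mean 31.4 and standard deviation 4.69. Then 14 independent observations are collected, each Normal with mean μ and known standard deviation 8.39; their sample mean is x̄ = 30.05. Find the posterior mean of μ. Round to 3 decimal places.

Prior precision 1/τ₀² = 1/4.69² = 0.0454626; data precision n/σ² = 14/8.39² = 0.198886.
Posterior precision = 0.0454626 + 0.198886 = 0.244349.
Posterior mean = (0.0454626·31.4 + 0.198886·30.05) / 0.244349 = 30.301.

Posterior mean ≈ 30.301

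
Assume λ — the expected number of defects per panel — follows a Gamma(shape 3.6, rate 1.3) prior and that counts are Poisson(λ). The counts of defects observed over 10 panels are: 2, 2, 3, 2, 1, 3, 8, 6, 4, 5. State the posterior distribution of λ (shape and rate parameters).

Total count ∑xᵢ = 36 over n = 10 panels.
Gamma is conjugate to the Poisson likelihood: posterior is Gamma(shape = 3.6+36 = 39.6, rate = 1.3+10 = 11.3).

Posterior: Gamma(shape=39.6, rate=11.3)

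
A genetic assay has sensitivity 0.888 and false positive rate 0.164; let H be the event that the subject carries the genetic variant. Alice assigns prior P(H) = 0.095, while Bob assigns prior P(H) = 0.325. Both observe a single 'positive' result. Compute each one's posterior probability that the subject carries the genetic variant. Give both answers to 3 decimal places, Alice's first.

Alice: 0.362; Bob: 0.723

P('+'|H) = 0.888, P('+'|¬H) = 0.164.
Alice: numerator 0.888·0.095 = 0.084360; evidence = 0.084360+0.164·0.905 = 0.23278; posterior = 0.362.
Bob: numerator 0.888·0.325 = 0.28860; evidence = 0.28860+0.164·0.675 = 0.39930; posterior = 0.723.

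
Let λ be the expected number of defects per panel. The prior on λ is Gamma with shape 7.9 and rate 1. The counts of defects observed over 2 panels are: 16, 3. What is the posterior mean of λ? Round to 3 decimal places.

Posterior mean ≈ 8.967

The Poisson likelihood adds the total count to the shape and the number of exposure periods to the rate. Here ∑xᵢ = 19 and n = 2, so shape 7.9→26.9 and rate 1→3.
Posterior mean = shape/rate = 26.9/3 = 8.967.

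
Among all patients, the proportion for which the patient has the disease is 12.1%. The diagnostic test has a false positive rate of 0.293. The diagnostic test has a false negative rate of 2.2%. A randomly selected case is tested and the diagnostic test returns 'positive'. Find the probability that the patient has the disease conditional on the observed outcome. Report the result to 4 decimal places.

P(H | E) ≈ 0.3148

Write H for 'the patient has the disease'. Prior odds H:¬H = 0.121/0.879 = 0.13766. For the 'positive' outcome, the likelihood ratio is 0.978/0.293 = 3.3379.
Posterior odds = 0.13766 × 3.3379 = 0.45948, so P(H|E) = 0.45948/(1+0.45948) = 0.3148.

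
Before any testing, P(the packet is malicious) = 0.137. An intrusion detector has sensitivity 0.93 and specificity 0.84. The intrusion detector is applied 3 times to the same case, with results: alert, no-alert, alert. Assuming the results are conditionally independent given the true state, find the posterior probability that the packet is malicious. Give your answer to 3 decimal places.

Posterior P(H) ≈ 0.309

Let H be the event that the packet is malicious; start with P(H) = 0.137. P('alert'|H) = 0.93, P('alert'|¬H) = 0.16.
Update on result 1 ('alert'): P(H) ← 0.93·0.1370 / (0.93·0.1370 + 0.16·0.8630) = 0.12741/0.26549 = 0.4799.
Update on result 2 ('no-alert'): P(H) ← 0.07·0.4799 / (0.07·0.4799 + 0.84·0.5201) = 0.033593/0.47047 = 0.0714.
Update on result 3 ('alert'): P(H) ← 0.93·0.0714 / (0.93·0.0714 + 0.16·0.9286) = 0.066405/0.21498 = 0.3089.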